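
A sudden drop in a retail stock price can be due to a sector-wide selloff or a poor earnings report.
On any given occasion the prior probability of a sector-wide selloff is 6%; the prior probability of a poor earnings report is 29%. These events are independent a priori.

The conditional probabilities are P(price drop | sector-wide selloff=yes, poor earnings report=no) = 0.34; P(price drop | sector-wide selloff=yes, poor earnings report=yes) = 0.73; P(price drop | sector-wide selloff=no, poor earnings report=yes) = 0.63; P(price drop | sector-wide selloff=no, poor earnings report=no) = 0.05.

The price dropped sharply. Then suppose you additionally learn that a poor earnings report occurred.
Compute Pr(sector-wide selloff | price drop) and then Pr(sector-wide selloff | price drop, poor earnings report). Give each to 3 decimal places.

Pr(sector-wide selloff | price drop) ≈ 0.117; Pr(sector-wide selloff | price drop, poor earnings report) ≈ 0.069

By total probability over the 4 (sector-wide selloff, poor earnings report) configurations:
  P(price drop) = 0.05×0.94×0.71 + 0.63×0.94×0.29 + 0.34×0.06×0.71 + 0.73×0.06×0.29
        = 0.033370 + 0.171738 + 0.014484 + 0.012702 = 0.232294
The terms with sector-wide selloff present sum to 0.027186, so
  P(sector-wide selloff | price drop) = 0.027186 / 0.232294 ≈ 0.117

Now also conditioning on poor earnings report=true:
For the numerator, keep only sector-wide selloff=true terms: 0.73·0.06 = 0.043800
Denominator P(price drop | poor earnings report): 0.63·0.94 + 0.73·0.06 = 0.636000
P(sector-wide selloff | price drop, poor earnings report) = 0.043800/0.636000 ≈ 0.069
— poor earnings report explains away the evidence for sector-wide selloff.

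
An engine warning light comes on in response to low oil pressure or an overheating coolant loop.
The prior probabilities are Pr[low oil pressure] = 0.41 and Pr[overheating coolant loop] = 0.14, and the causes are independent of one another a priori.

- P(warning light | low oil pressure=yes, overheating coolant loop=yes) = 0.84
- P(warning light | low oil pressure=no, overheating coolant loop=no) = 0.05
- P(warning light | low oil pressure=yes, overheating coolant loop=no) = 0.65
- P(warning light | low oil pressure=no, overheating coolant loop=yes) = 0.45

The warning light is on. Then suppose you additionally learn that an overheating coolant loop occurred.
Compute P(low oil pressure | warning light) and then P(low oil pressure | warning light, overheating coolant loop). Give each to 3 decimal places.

P(warning light) = 0.05*0.59*0.86 + 0.45*0.59*0.14 + 0.65*0.41*0.86 + 0.84*0.41*0.14 = 0.025370 + 0.037170 + 0.229190 + 0.048216 = 0.339946
Restricting to configurations with low oil pressure present: 0.229190 + 0.048216 = 0.277406.
P(low oil pressure | warning light) = 0.277406 / 0.339946 ≈ 0.816

Now condition on the additional information:
Enumerate both values of low oil pressure and weight by the priors:
  P(warning light | overheating coolant loop) = 0.45*0.59 + 0.84*0.41
        = 0.265500 + 0.344400 = 0.609900
The terms with low oil pressure present sum to 0.344400, so
  P(low oil pressure | warning light, overheating coolant loop) = 0.344400 / 0.609900 ≈ 0.565
— overheating coolant loop explains away the evidence for low oil pressure.

P(low oil pressure | warning light) ≈ 0.816; P(low oil pressure | warning light, overheating coolant loop) ≈ 0.565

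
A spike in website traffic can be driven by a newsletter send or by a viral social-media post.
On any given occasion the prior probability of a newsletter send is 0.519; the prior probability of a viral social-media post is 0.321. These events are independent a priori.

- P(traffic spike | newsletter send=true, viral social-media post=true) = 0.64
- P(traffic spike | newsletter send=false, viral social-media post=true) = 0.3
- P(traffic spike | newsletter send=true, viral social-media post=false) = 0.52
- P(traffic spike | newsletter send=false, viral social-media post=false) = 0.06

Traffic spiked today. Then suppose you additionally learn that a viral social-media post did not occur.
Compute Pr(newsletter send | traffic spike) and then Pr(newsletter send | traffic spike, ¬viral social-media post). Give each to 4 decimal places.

Weight on newsletter send=true, given the evidence: 0.183249 + 0.106623 = 0.289872
The normalizing constant is 0.06×0.481×0.679 + 0.3×0.481×0.321 + 0.52×0.519×0.679 + 0.64×0.519×0.321 = 0.355788
Posterior = 0.289872 / 0.355788 ≈ 0.8147

With the extra evidence:
P(traffic spike | ¬viral social-media post) = 0.06×0.481 + 0.52×0.519 = 0.028860 + 0.269880 = 0.298740
The newsletter send-present share is 0.52×0.519 = 0.269880.
P(newsletter send | traffic spike, ¬viral social-media post) = 0.269880 / 0.298740 ≈ 0.9034

Pr(newsletter send | traffic spike) ≈ 0.8147; Pr(newsletter send | traffic spike, ¬viral social-media post) ≈ 0.9034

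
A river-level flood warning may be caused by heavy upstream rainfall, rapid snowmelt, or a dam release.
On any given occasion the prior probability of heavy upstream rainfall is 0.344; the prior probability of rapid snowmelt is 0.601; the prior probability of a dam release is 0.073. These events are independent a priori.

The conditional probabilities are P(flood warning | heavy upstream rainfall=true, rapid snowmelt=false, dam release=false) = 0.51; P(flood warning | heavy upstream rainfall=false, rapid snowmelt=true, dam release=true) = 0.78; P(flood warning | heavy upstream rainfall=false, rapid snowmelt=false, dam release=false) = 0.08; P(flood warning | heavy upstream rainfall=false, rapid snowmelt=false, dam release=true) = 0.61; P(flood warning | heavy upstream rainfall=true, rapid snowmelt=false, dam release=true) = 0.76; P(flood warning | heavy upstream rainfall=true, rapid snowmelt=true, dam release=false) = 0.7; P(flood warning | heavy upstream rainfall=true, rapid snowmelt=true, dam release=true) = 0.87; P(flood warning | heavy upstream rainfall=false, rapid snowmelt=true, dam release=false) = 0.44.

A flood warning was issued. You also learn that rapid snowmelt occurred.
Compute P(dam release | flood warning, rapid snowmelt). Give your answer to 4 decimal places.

Numerator (weight on configurations with dam release): 0.037353 + 0.021847 = 0.059200
Denominator P(flood warning | rapid snowmelt): 0.44×0.656×0.927 + 0.78×0.656×0.073 + 0.7×0.344×0.927 + 0.87×0.344×0.073 = 0.549991
Posterior = 0.059200 / 0.549991 ≈ 0.1076

P(dam release | flood warning, rapid snowmelt) ≈ 0.1076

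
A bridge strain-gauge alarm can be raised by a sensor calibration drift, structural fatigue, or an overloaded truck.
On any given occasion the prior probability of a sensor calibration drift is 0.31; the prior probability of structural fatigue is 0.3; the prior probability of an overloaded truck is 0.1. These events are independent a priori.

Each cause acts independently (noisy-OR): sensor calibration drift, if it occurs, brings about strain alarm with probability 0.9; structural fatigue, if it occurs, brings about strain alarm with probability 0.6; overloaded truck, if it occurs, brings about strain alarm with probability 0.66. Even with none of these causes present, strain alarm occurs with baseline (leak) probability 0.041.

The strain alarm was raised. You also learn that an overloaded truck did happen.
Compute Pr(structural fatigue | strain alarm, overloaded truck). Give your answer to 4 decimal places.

Pr(structural fatigue | strain alarm, overloaded truck) ≈ 0.3367

Under noisy-OR, P(strain alarm | causes) = 1 − (1−0.041)·∏(1−qᵢ) over the active causes.
Weight on structural fatigue=true, given the evidence: 0.180002 + 0.091787 = 0.271789
The normalizing constant is 0.67394×0.69×0.7 + 0.869576×0.69×0.3 + 0.967394×0.31×0.7 + 0.986958×0.31×0.3 = 0.807226
Posterior = 0.271789 / 0.807226 ≈ 0.3367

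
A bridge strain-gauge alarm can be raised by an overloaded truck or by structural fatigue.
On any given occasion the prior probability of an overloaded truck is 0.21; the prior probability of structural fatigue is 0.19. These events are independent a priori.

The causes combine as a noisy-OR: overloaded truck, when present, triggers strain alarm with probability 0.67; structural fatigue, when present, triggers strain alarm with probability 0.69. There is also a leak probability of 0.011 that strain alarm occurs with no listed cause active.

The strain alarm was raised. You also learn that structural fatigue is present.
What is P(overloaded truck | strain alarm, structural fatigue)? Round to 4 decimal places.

P(overloaded truck | strain alarm, structural fatigue) ≈ 0.2563

Under noisy-OR, P(strain alarm | causes) = 1 − (1−0.011)·∏(1−qᵢ) over the active causes.
P(strain alarm | structural fatigue) = 0.69341*0.79 + 0.898825*0.21 = 0.547794 + 0.188753 = 0.736547
The overloaded truck-present share is 0.898825*0.21 = 0.188753.
So P(overloaded truck | strain alarm, structural fatigue) = 0.188753/0.736547 ≈ 0.2563.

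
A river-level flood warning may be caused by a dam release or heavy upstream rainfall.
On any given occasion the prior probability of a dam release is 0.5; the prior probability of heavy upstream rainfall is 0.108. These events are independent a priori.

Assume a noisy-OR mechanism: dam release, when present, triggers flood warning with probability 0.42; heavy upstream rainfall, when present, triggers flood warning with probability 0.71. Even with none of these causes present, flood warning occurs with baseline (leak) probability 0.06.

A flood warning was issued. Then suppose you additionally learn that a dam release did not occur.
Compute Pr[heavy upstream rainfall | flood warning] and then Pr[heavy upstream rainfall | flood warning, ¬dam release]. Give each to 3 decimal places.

Pr[heavy upstream rainfall | flood warning] ≈ 0.270; Pr[heavy upstream rainfall | flood warning, ¬dam release] ≈ 0.595

Under noisy-OR, P(flood warning | causes) = 1 − (1−0.06)·∏(1−qᵢ) over the active causes.
Numerator (weight on configurations with heavy upstream rainfall): 0.039280 + 0.045462 = 0.084742
Denominator P(flood warning): 0.06*0.5*0.892 + 0.7274*0.5*0.108 + 0.4548*0.5*0.892 + 0.841892*0.5*0.108 = 0.314343
Posterior = 0.084742 / 0.314343 ≈ 0.270

Now also conditioning on dam release≠true:
P(flood warning | ¬dam release) = 0.06*0.892 + 0.7274*0.108 = 0.053520 + 0.078559 = 0.132079
Restricting to configurations with heavy upstream rainfall present: 0.7274*0.108 = 0.078559.
Hence the posterior is 0.078559/0.132079 ≈ 0.595.
With dam release excluded, heavy upstream rainfall must carry more of the explanatory weight for the flood warning.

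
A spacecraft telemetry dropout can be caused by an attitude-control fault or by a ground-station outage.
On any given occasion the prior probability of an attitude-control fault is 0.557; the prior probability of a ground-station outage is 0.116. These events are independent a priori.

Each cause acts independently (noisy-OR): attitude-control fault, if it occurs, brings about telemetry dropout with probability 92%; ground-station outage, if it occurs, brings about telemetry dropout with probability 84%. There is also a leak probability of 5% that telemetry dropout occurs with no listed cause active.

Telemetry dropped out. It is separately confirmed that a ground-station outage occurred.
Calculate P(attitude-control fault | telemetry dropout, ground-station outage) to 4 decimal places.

Under noisy-OR, P(telemetry dropout | causes) = 1 − (1−0.05)·∏(1−qᵢ) over the active causes.
P(telemetry dropout | ground-station outage) = 0.848·0.443 + 0.98784·0.557 = 0.375664 + 0.550227 = 0.925891
Restricting to configurations with attitude-control fault present: 0.98784·0.557 = 0.550227.
So P(attitude-control fault | telemetry dropout, ground-station outage) = 0.550227/0.925891 ≈ 0.5943.

P(attitude-control fault | telemetry dropout, ground-station outage) ≈ 0.5943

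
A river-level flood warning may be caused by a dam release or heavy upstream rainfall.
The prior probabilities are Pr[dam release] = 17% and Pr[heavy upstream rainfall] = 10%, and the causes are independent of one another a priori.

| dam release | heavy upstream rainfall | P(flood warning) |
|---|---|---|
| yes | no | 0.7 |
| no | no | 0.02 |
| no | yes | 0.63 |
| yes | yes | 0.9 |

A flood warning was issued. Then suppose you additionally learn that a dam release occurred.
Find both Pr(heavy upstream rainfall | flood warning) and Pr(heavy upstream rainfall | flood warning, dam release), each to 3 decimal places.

Pr(heavy upstream rainfall | flood warning) ≈ 0.356; Pr(heavy upstream rainfall | flood warning, dam release) ≈ 0.125

By total probability over the 4 (dam release, heavy upstream rainfall) configurations:
  P(flood warning) = 0.02*0.83*0.9 + 0.63*0.83*0.1 + 0.7*0.17*0.9 + 0.9*0.17*0.1
        = 0.014940 + 0.052290 + 0.107100 + 0.015300 = 0.189630
Configurations with heavy upstream rainfall contribute 0.067590, so
  P(heavy upstream rainfall | flood warning) = 0.067590 / 0.189630 ≈ 0.356

Now also conditioning on dam release=true:
Numerator (weight on configurations with heavy upstream rainfall): 0.9·0.1 = 0.090000
The normalizing constant is 0.7·0.9 + 0.9·0.1 = 0.720000
P(heavy upstream rainfall | flood warning, dam release) = 0.090000/0.720000 ≈ 0.125
This is intercausal reasoning (explaining away): once dam release accounts for the flood warning, heavy upstream rainfall becomes less likely.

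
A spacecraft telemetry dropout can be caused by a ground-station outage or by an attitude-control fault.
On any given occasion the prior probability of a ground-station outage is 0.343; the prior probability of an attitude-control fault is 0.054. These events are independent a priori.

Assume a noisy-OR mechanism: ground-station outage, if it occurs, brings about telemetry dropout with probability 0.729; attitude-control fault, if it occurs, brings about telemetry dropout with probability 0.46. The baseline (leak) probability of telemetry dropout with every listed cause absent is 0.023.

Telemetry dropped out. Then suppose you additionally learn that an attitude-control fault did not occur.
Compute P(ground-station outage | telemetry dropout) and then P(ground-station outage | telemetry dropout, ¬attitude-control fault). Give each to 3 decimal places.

P(ground-station outage | telemetry dropout) ≈ 0.891; P(ground-station outage | telemetry dropout, ¬attitude-control fault) ≈ 0.943

Under noisy-OR, P(telemetry dropout | causes) = 1 − (1−0.023)·∏(1−qᵢ) over the active causes.
P(telemetry dropout) = 0.023×0.657×0.946 + 0.47242×0.657×0.054 + 0.735233×0.343×0.946 + 0.857026×0.343×0.054 = 0.014295 + 0.016761 + 0.238567 + 0.015874 = 0.285497
Restricting to configurations with ground-station outage present: 0.238567 + 0.015874 = 0.254441.
Hence the posterior is 0.254441/0.285497 ≈ 0.891.

Now also conditioning on attitude-control fault≠true:
For the numerator, keep only ground-station outage=true terms: 0.735233*0.343 = 0.252185
The normalizing constant is 0.023*0.657 + 0.735233*0.343 = 0.267296
P(ground-station outage | telemetry dropout, ¬attitude-control fault) = 0.252185/0.267296 ≈ 0.943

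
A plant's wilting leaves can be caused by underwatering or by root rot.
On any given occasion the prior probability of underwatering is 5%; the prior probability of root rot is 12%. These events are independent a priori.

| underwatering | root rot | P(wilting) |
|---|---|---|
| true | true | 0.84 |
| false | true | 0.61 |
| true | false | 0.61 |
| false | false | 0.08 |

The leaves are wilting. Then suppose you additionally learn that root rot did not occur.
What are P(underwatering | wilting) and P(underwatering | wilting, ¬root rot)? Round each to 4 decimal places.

P(wilting) = 0.08×0.95×0.88 + 0.61×0.95×0.12 + 0.61×0.05×0.88 + 0.84×0.05×0.12 = 0.066880 + 0.069540 + 0.026840 + 0.005040 = 0.168300
Restricting to configurations with underwatering present: 0.026840 + 0.005040 = 0.031880.
P(underwatering | wilting) = 0.031880 / 0.168300 ≈ 0.1894

With the extra evidence:
By total probability over both values of underwatering:
  P(wilting | ¬root rot) = 0.08*0.95 + 0.61*0.05
        = 0.076000 + 0.030500 = 0.106500
Configurations with underwatering contribute 0.030500, so
  P(underwatering | wilting, ¬root rot) = 0.030500 / 0.106500 ≈ 0.2864
Ruling out root rot raises the posterior on underwatering — the flip side of explaining away.

P(underwatering | wilting) ≈ 0.1894; P(underwatering | wilting, ¬root rot) ≈ 0.2864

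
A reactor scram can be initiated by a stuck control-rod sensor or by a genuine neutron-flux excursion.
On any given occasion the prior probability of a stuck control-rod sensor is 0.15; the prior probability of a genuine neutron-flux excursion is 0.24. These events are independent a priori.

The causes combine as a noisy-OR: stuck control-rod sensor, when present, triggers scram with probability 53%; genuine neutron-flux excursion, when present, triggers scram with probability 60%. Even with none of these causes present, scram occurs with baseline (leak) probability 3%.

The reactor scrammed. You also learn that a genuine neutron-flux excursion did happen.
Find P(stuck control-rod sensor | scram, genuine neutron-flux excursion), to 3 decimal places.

P(stuck control-rod sensor | scram, genuine neutron-flux excursion) ≈ 0.191

Under noisy-OR, P(scram | causes) = 1 − (1−0.03)·∏(1−qᵢ) over the active causes.
Weight on stuck control-rod sensor=true, given the evidence: 0.81764*0.15 = 0.122646
Denominator P(scram | genuine neutron-flux excursion): 0.612*0.85 + 0.81764*0.15 = 0.642846
Posterior = 0.122646 / 0.642846 ≈ 0.191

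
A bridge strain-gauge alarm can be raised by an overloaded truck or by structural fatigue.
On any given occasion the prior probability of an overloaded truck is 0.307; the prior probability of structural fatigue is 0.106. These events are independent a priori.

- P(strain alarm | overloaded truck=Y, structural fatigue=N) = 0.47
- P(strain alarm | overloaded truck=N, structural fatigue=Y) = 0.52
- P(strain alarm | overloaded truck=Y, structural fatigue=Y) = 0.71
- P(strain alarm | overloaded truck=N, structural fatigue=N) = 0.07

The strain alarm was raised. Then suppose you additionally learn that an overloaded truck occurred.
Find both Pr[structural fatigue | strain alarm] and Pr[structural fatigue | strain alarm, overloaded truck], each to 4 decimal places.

Numerator (weight on configurations with structural fatigue): 0.038198 + 0.023105 = 0.061303
The normalizing constant is 0.07*0.693*0.894 + 0.52*0.693*0.106 + 0.47*0.307*0.894 + 0.71*0.307*0.106 = 0.233666
P(structural fatigue | strain alarm) = 0.061303/0.233666 ≈ 0.2624

Now also conditioning on overloaded truck=true:
P(strain alarm | overloaded truck) = 0.47*0.894 + 0.71*0.106 = 0.420180 + 0.075260 = 0.495440
Of this, 0.075260 comes from 0.71*0.106 (the structural fatigue=true cases).
Hence the posterior is 0.075260/0.495440 ≈ 0.1519.
Conditioning on overloaded truck lowers the posterior on structural fatigue: the classic explaining-away effect in a common-effect structure.

Pr[structural fatigue | strain alarm] ≈ 0.2624; Pr[structural fatigue | strain alarm, overloaded truck] ≈ 0.1519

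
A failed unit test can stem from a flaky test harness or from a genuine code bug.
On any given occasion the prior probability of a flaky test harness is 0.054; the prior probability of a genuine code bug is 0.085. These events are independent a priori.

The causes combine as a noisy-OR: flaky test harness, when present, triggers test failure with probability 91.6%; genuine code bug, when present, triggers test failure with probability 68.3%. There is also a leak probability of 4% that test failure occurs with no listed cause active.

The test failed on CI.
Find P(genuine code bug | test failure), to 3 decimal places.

Under noisy-OR, P(test failure | causes) = 1 − (1−0.04)·∏(1−qᵢ) over the active causes.
Numerator (weight on configurations with genuine code bug): 0.055940 + 0.004473 = 0.060413
The normalizing constant is 0.04·0.946·0.915 + 0.69568·0.946·0.085 + 0.91936·0.054·0.915 + 0.974437·0.054·0.085 = 0.140463
P(genuine code bug | test failure) = 0.060413/0.140463 ≈ 0.430

P(genuine code bug | test failure) ≈ 0.430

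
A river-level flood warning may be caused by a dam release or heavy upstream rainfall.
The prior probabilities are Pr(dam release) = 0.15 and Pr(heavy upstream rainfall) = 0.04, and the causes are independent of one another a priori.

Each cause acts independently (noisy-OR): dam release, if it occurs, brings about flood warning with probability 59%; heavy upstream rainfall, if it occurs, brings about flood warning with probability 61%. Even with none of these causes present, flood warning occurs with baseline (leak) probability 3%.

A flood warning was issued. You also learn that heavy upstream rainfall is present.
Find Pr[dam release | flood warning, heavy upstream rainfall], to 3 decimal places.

Under noisy-OR, P(flood warning | causes) = 1 − (1−0.03)·∏(1−qᵢ) over the active causes.
By total probability over both values of dam release:
  P(flood warning | heavy upstream rainfall) = 0.6217×0.85 + 0.844897×0.15
        = 0.528445 + 0.126735 = 0.655180
Configurations with dam release contribute 0.126735, so
  P(dam release | flood warning, heavy upstream rainfall) = 0.126735 / 0.655180 ≈ 0.193

Pr[dam release | flood warning, heavy upstream rainfall] ≈ 0.193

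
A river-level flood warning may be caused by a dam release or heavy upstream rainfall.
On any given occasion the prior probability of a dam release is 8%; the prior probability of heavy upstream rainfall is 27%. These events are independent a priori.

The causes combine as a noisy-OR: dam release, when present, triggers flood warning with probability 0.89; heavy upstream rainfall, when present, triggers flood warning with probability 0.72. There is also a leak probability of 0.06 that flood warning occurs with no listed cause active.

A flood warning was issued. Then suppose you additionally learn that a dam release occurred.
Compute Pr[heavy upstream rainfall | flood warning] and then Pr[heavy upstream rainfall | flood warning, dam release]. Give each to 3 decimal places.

Under noisy-OR, P(flood warning | causes) = 1 − (1−0.06)·∏(1−qᵢ) over the active causes.
P(flood warning) = 0.06·0.92·0.73 + 0.7368·0.92·0.27 + 0.8966·0.08·0.73 + 0.971048·0.08·0.27 = 0.040296 + 0.183021 + 0.052361 + 0.020975 = 0.296653
Restricting to configurations with heavy upstream rainfall present: 0.183021 + 0.020975 = 0.203996.
P(heavy upstream rainfall | flood warning) = 0.203996 / 0.296653 ≈ 0.688

With the extra evidence:
By total probability over both values of heavy upstream rainfall:
  P(flood warning | dam release) = 0.8966·0.73 + 0.971048·0.27
        = 0.654518 + 0.262183 = 0.916701
Configurations with heavy upstream rainfall contribute 0.262183, so
  P(heavy upstream rainfall | flood warning, dam release) = 0.262183 / 0.916701 ≈ 0.286

Pr[heavy upstream rainfall | flood warning] ≈ 0.688; Pr[heavy upstream rainfall | flood warning, dam release] ≈ 0.286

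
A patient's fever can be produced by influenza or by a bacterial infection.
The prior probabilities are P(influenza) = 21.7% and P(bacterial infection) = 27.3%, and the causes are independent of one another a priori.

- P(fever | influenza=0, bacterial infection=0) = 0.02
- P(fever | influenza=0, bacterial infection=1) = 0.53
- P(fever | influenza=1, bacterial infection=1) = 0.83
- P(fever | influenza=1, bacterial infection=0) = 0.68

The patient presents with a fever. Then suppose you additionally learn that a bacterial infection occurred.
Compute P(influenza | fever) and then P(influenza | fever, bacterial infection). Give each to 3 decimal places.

P(influenza | fever) ≈ 0.557; P(influenza | fever, bacterial infection) ≈ 0.303

Numerator (weight on configurations with influenza): 0.107276 + 0.049170 = 0.156446
Denominator P(fever): 0.02*0.783*0.727 + 0.53*0.783*0.273 + 0.68*0.217*0.727 + 0.83*0.217*0.273 = 0.281123
Posterior = 0.156446 / 0.281123 ≈ 0.557

Now also conditioning on bacterial infection=true:
Sum P(fever|·) weighted by the priors over both values of influenza:
  P(fever | bacterial infection) = 0.53×0.783 + 0.83×0.217
        = 0.414990 + 0.180110 = 0.595100
Keeping only the influenza-present terms gives 0.180110, so
  P(influenza | fever, bacterial infection) = 0.180110 / 0.595100 ≈ 0.303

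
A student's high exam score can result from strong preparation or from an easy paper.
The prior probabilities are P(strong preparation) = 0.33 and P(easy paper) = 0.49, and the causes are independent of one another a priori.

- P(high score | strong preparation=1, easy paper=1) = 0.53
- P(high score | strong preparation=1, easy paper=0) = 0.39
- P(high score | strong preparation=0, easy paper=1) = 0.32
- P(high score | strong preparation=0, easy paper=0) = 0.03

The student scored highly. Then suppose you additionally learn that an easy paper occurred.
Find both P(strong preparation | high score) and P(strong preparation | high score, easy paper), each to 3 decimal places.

P(strong preparation | high score) ≈ 0.568; P(strong preparation | high score, easy paper) ≈ 0.449

For the numerator, keep only strong preparation=true terms: 0.065637 + 0.085701 = 0.151338
Denominator P(high score): 0.03*0.67*0.51 + 0.32*0.67*0.49 + 0.39*0.33*0.51 + 0.53*0.33*0.49 = 0.266645
Posterior = 0.151338 / 0.266645 ≈ 0.568

Now condition on the additional information:
P(high score | easy paper) = 0.32*0.67 + 0.53*0.33 = 0.214400 + 0.174900 = 0.389300
Of this, 0.174900 comes from 0.53*0.33 (the strong preparation=true cases).
P(strong preparation | high score, easy paper) = 0.174900 / 0.389300 ≈ 0.449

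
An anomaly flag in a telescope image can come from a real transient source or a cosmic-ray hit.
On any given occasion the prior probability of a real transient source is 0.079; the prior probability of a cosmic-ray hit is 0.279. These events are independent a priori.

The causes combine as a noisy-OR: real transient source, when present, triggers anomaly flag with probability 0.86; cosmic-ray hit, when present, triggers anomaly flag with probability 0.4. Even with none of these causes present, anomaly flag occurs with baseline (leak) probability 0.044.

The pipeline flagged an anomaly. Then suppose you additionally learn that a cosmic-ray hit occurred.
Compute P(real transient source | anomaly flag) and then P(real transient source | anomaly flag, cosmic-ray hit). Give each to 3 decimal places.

Under noisy-OR, P(anomaly flag | causes) = 1 − (1−0.044)·∏(1−qᵢ) over the active causes.
Enumerate the 4 (real transient source, cosmic-ray hit) configurations and weight by the priors:
  P(anomaly flag) = 0.044×0.921×0.721 + 0.4264×0.921×0.279 + 0.86616×0.079×0.721 + 0.919696×0.079×0.279
        = 0.029218 + 0.109567 + 0.049336 + 0.020271 = 0.208392
The terms with real transient source present sum to 0.069607, so
  P(real transient source | anomaly flag) = 0.069607 / 0.208392 ≈ 0.334

Now also conditioning on cosmic-ray hit=true:
Enumerate both values of real transient source and weight by the priors:
  P(anomaly flag | cosmic-ray hit) = 0.4264·0.921 + 0.919696·0.079
        = 0.392714 + 0.072656 = 0.465370
The terms with real transient source present sum to 0.072656, so
  P(real transient source | anomaly flag, cosmic-ray hit) = 0.072656 / 0.465370 ≈ 0.156

P(real transient source | anomaly flag) ≈ 0.334; P(real transient source | anomaly flag, cosmic-ray hit) ≈ 0.156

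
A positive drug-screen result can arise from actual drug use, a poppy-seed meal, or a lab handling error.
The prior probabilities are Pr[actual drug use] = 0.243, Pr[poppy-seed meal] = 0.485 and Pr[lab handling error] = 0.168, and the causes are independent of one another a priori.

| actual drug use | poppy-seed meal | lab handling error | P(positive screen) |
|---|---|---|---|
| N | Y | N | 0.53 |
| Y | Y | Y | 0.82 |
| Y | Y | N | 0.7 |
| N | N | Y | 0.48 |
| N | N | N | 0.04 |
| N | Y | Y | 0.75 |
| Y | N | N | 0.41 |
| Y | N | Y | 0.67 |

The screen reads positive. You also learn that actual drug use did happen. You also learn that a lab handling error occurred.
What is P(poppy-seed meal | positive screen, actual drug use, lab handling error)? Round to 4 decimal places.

P(poppy-seed meal | positive screen, actual drug use, lab handling error) ≈ 0.5354

P(positive screen | actual drug use, lab handling error) = 0.67*0.515 + 0.82*0.485 = 0.345050 + 0.397700 = 0.742750
Of this, 0.397700 comes from 0.82*0.485 (the poppy-seed meal=true cases).
So P(poppy-seed meal | positive screen, actual drug use, lab handling error) = 0.397700/0.742750 ≈ 0.5354.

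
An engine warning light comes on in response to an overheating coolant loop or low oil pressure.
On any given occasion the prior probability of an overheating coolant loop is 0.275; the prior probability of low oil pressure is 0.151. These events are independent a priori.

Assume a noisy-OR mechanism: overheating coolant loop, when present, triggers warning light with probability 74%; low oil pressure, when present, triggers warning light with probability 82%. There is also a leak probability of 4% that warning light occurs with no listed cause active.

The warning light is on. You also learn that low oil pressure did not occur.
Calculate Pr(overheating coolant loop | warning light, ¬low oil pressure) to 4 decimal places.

Under noisy-OR, P(warning light | causes) = 1 − (1−0.04)·∏(1−qᵢ) over the active causes.
P(warning light | ¬low oil pressure) = 0.04*0.725 + 0.7504*0.275 = 0.029000 + 0.206360 = 0.235360
The overheating coolant loop-present share is 0.7504*0.275 = 0.206360.
P(overheating coolant loop | warning light, ¬low oil pressure) = 0.206360 / 0.235360 ≈ 0.8768

Pr(overheating coolant loop | warning light, ¬low oil pressure) ≈ 0.8768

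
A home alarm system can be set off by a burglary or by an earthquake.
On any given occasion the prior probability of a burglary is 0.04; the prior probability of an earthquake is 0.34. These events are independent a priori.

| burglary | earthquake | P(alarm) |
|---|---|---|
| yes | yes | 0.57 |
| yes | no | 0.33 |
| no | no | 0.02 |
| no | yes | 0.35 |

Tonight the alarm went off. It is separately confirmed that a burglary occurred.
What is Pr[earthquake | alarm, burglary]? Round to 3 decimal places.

Pr[earthquake | alarm, burglary] ≈ 0.471

P(alarm | burglary) = 0.33·0.66 + 0.57·0.34 = 0.217800 + 0.193800 = 0.411600
The earthquake-present share is 0.57·0.34 = 0.193800.
So P(earthquake | alarm, burglary) = 0.193800/0.411600 ≈ 0.471.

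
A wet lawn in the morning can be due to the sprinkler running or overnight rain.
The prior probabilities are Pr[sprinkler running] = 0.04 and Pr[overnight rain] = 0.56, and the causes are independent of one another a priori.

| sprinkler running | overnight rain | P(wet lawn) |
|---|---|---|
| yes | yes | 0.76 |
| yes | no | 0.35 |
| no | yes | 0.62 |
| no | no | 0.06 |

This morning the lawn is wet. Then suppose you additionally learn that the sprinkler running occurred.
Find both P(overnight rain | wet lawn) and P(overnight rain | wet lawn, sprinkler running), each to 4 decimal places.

Enumerate the 4 (sprinkler running, overnight rain) configurations and weight by the priors:
  P(wet lawn) = 0.06*0.96*0.44 + 0.62*0.96*0.56 + 0.35*0.04*0.44 + 0.76*0.04*0.56
        = 0.025344 + 0.333312 + 0.006160 + 0.017024 = 0.381840
Keeping only the overnight rain-present terms gives 0.350336, so
  P(overnight rain | wet lawn) = 0.350336 / 0.381840 ≈ 0.9175

Now also conditioning on sprinkler running=true:
P(wet lawn | sprinkler running) = 0.35×0.44 + 0.76×0.56 = 0.154000 + 0.425600 = 0.579600
Restricting to configurations with overnight rain present: 0.76×0.56 = 0.425600.
So P(overnight rain | wet lawn, sprinkler running) = 0.425600/0.579600 ≈ 0.7343.
This is intercausal reasoning (explaining away): once sprinkler running accounts for the wet lawn, overnight rain becomes less likely.

P(overnight rain | wet lawn) ≈ 0.9175; P(overnight rain | wet lawn, sprinkler running) ≈ 0.7343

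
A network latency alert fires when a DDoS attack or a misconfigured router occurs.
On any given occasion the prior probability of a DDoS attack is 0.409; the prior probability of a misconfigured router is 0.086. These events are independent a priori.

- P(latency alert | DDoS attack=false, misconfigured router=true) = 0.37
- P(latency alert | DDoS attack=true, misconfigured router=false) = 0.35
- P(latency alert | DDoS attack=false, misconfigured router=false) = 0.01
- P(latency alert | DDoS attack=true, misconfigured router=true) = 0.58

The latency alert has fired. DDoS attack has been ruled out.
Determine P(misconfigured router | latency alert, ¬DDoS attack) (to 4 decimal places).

Sum P(latency alert|·) weighted by the priors over both values of misconfigured router:
  P(latency alert | ¬DDoS attack) = 0.01*0.914 + 0.37*0.086
        = 0.009140 + 0.031820 = 0.040960
Configurations with misconfigured router contribute 0.031820, so
  P(misconfigured router | latency alert, ¬DDoS attack) = 0.031820 / 0.040960 ≈ 0.7769

P(misconfigured router | latency alert, ¬DDoS attack) ≈ 0.7769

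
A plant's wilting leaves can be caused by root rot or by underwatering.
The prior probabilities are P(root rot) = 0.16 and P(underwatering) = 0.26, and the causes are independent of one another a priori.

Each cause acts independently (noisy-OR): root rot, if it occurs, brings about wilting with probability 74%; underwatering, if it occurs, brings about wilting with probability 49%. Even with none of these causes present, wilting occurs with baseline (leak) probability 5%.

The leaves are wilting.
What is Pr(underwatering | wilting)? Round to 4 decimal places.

Pr(underwatering | wilting) ≈ 0.5533

Under noisy-OR, P(wilting | causes) = 1 − (1−0.05)·∏(1−qᵢ) over the active causes.
For the numerator, keep only underwatering=true terms: 0.112585 + 0.036360 = 0.148945
The normalizing constant is 0.05·0.84·0.74 + 0.5155·0.84·0.26 + 0.753·0.16·0.74 + 0.87403·0.16·0.26 = 0.269180
P(underwatering | wilting) = 0.148945/0.269180 ≈ 0.5533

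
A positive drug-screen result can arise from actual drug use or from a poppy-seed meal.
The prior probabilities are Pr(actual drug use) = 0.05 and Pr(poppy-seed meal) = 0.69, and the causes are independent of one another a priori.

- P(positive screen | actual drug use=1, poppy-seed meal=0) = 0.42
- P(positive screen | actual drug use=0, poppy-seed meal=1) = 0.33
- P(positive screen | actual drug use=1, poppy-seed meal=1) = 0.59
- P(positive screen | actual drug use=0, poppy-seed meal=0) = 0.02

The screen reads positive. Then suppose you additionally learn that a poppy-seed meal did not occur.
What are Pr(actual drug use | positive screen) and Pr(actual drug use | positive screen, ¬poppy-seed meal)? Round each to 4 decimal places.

P(positive screen) = 0.02×0.95×0.31 + 0.33×0.95×0.69 + 0.42×0.05×0.31 + 0.59×0.05×0.69 = 0.005890 + 0.216315 + 0.006510 + 0.020355 = 0.249070
Restricting to configurations with actual drug use present: 0.006510 + 0.020355 = 0.026865.
So P(actual drug use | positive screen) = 0.026865/0.249070 ≈ 0.1079.

With the extra evidence:
Numerator (weight on configurations with actual drug use): 0.42×0.05 = 0.021000
Normalizer over all consistent configurations: 0.02×0.95 + 0.42×0.05 = 0.040000
Posterior = 0.021000 / 0.040000 ≈ 0.5250
With poppy-seed meal excluded, actual drug use must carry more of the explanatory weight for the positive screen.

Pr(actual drug use | positive screen) ≈ 0.1079; Pr(actual drug use | positive screen, ¬poppy-seed meal) ≈ 0.5250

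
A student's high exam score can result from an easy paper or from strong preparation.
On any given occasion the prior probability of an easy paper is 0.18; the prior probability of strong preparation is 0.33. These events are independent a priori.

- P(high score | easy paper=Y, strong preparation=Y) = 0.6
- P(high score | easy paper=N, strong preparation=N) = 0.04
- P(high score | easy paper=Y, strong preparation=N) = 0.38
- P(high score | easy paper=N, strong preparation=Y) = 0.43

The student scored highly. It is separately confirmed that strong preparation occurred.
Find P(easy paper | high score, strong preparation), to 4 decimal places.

P(high score | strong preparation) = 0.43×0.82 + 0.6×0.18 = 0.352600 + 0.108000 = 0.460600
Of this, 0.108000 comes from 0.6×0.18 (the easy paper=true cases).
So P(easy paper | high score, strong preparation) = 0.108000/0.460600 ≈ 0.2345.

P(easy paper | high score, strong preparation) ≈ 0.2345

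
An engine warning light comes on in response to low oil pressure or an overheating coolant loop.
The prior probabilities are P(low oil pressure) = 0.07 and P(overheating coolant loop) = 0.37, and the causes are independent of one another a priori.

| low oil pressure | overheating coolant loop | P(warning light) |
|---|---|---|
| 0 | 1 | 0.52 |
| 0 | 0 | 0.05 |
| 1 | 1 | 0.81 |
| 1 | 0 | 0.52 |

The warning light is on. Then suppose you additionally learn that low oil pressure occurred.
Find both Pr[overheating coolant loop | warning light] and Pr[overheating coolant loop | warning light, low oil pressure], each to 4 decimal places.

Pr[overheating coolant loop | warning light] ≈ 0.7929; Pr[overheating coolant loop | warning light, low oil pressure] ≈ 0.4778

Sum P(warning light|·) weighted by the priors over the 4 (low oil pressure, overheating coolant loop) configurations:
  P(warning light) = 0.05×0.93×0.63 + 0.52×0.93×0.37 + 0.52×0.07×0.63 + 0.81×0.07×0.37
        = 0.029295 + 0.178932 + 0.022932 + 0.020979 = 0.252138
Configurations with overheating coolant loop contribute 0.199911, so
  P(overheating coolant loop | warning light) = 0.199911 / 0.252138 ≈ 0.7929

Now condition on the additional information:
P(warning light | low oil pressure) = 0.52·0.63 + 0.81·0.37 = 0.327600 + 0.299700 = 0.627300
Restricting to configurations with overheating coolant loop present: 0.81·0.37 = 0.299700.
Hence the posterior is 0.299700/0.627300 ≈ 0.4778.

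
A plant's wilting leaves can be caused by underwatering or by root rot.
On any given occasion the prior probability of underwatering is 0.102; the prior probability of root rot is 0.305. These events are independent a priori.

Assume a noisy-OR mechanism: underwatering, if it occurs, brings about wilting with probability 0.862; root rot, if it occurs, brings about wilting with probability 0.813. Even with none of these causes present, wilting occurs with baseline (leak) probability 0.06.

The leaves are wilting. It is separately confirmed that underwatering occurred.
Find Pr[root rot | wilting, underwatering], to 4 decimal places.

Under noisy-OR, P(wilting | causes) = 1 − (1−0.06)·∏(1−qᵢ) over the active causes.
Enumerate both values of root rot and weight by the priors:
  P(wilting | underwatering) = 0.87028*0.695 + 0.975742*0.305
        = 0.604845 + 0.297601 = 0.902446
Configurations with root rot contribute 0.297601, so
  P(root rot | wilting, underwatering) = 0.297601 / 0.902446 ≈ 0.3298

Pr[root rot | wilting, underwatering] ≈ 0.3298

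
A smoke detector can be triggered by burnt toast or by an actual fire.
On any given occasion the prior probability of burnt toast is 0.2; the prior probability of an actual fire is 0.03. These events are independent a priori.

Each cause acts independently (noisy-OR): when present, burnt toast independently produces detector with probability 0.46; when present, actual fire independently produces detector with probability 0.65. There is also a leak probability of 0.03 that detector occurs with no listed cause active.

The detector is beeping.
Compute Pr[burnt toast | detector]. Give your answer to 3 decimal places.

Pr[burnt toast | detector] ≈ 0.713

Under noisy-OR, P(detector | causes) = 1 − (1−0.03)·∏(1−qᵢ) over the active causes.
P(detector) = 0.03·0.8·0.97 + 0.6605·0.8·0.03 + 0.4762·0.2·0.97 + 0.81667·0.2·0.03 = 0.023280 + 0.015852 + 0.092383 + 0.004900 = 0.136415
Of this, 0.097283 comes from 0.092383 + 0.004900 (the burnt toast=true cases).
So P(burnt toast | detector) = 0.097283/0.136415 ≈ 0.713.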